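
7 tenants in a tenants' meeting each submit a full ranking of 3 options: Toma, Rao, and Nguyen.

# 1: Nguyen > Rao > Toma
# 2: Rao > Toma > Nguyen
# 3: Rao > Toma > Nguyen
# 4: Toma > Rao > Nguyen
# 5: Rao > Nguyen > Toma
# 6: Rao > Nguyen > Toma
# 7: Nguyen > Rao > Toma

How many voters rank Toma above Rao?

Ballots ranking Toma above Rao: 1.
Ballots ranking Rao above Toma: 6.
So 1 of 7 voters prefer Toma to Rao.

1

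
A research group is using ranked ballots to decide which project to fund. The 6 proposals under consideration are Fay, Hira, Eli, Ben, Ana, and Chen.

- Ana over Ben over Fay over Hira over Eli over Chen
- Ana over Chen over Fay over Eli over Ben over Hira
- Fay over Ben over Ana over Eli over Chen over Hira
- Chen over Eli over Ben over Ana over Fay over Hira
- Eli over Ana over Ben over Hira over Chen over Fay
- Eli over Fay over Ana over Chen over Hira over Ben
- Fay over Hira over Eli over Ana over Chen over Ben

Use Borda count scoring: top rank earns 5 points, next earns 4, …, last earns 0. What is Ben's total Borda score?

15

Borda scores:
  Fay: 3 + 3 + 5 + 1 + 0 + 4 + 5 = 21
  Hira: 2 + 0 + 0 + 0 + 2 + 1 + 4 = 9
  Eli: 1 + 2 + 2 + 4 + 5 + 5 + 3 = 22
  Ben: 4 + 1 + 4 + 3 + 3 + 0 + 0 = 15
  Ana: 5 + 5 + 3 + 2 + 4 + 3 + 2 = 24
  Chen: 0 + 4 + 1 + 5 + 1 + 2 + 1 = 14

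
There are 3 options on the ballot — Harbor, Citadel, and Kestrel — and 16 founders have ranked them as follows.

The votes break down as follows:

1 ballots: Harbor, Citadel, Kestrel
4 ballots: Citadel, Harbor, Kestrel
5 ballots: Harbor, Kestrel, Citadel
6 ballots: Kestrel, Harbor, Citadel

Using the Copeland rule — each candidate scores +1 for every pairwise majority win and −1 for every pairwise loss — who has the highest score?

Harbor

Pairwise results:
  Harbor vs Citadel: Harbor wins 12–4.
  Harbor vs Kestrel: Harbor wins 10–6.
  Citadel vs Kestrel: Kestrel wins 11–5.
Copeland scores (wins − losses):
  Harbor: 2 − 0 = 2
  Citadel: 0 − 2 = -2
  Kestrel: 1 − 1 = 0
Harbor has the best Copeland score.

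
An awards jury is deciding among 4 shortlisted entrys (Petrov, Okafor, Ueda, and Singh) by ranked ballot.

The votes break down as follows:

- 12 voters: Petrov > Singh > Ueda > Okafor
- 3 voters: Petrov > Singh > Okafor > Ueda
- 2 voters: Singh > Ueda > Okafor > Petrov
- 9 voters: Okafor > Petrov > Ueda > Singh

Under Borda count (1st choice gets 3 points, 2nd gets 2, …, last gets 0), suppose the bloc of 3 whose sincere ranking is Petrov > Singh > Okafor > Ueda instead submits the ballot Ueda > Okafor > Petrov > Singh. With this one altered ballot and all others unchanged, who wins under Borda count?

Borda totals with the altered ballot: Petrov 57, Okafor 35, Ueda 34, Singh 30.
The winner is unchanged: still Petrov.

Petrov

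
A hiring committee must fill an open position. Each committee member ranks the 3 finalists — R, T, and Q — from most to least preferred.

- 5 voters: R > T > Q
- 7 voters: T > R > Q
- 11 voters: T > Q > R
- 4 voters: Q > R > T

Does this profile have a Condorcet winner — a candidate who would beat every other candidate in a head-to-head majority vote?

Yes

Head-to-head results (27 voters total):
R vs T: T wins 18–9.
R vs Q: Q wins 15–12.
T vs Q: T wins 23–4.
T beats each rival — R (18–9), Q (23–4) — so T is the Condorcet winner.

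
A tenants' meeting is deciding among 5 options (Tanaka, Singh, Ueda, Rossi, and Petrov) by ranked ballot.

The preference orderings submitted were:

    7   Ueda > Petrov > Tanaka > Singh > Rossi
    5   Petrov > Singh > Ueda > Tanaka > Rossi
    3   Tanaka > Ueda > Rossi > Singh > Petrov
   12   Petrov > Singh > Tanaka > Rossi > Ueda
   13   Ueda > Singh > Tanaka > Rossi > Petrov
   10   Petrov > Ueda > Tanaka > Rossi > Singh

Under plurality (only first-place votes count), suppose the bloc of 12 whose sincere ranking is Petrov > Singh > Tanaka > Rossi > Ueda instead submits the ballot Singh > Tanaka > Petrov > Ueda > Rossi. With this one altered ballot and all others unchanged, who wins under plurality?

Ueda

First-place totals with the altered ballot: Tanaka 3, Singh 12, Ueda 20, Rossi 0, Petrov 15.
The switch changes the winner from Petrov to Ueda.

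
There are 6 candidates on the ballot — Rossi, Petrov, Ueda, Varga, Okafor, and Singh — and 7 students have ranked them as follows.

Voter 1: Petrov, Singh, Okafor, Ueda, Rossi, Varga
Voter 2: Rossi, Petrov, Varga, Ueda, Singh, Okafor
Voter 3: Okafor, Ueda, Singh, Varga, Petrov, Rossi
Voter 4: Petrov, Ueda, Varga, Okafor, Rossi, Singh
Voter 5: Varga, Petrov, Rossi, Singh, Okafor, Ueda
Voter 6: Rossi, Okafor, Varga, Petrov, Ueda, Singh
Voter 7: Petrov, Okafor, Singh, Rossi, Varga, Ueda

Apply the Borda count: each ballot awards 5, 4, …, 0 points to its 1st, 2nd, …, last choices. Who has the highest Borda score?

Petrov

Borda scores:
  Rossi: 1 + 5 + 0 + 1 + 3 + 5 + 2 = 17
  Petrov: 5 + 4 + 1 + 5 + 4 + 2 + 5 = 26
  Ueda: 2 + 2 + 4 + 4 + 0 + 1 + 0 = 13
  Varga: 0 + 3 + 2 + 3 + 5 + 3 + 1 = 17
  Okafor: 3 + 0 + 5 + 2 + 1 + 4 + 4 = 19
  Singh: 4 + 1 + 3 + 0 + 2 + 0 + 3 = 13
Petrov has the highest total.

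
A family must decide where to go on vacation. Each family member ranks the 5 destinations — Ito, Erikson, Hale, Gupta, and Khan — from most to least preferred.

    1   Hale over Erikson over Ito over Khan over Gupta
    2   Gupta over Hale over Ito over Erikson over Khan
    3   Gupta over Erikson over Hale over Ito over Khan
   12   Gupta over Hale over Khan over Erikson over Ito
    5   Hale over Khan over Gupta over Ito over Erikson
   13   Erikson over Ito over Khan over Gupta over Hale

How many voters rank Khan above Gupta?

Ballots ranking Khan above Gupta: 1+5+13 = 19.
Ballots ranking Gupta above Khan: 2+3+12 = 17.
So 19 of 36 voters prefer Khan to Gupta.

19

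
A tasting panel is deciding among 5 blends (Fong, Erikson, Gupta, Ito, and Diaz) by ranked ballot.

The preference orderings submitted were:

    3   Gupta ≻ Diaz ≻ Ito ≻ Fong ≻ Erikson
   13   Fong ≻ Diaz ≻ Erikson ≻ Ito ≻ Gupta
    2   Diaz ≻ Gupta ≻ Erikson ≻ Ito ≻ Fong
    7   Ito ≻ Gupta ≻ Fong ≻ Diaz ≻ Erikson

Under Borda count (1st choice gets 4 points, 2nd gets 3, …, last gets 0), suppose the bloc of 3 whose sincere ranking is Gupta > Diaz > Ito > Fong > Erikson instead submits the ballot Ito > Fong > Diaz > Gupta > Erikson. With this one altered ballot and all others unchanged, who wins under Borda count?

Borda totals with the altered ballot: Fong 75, Erikson 30, Gupta 30, Ito 55, Diaz 60.
The winner is unchanged: still Fong.

Fong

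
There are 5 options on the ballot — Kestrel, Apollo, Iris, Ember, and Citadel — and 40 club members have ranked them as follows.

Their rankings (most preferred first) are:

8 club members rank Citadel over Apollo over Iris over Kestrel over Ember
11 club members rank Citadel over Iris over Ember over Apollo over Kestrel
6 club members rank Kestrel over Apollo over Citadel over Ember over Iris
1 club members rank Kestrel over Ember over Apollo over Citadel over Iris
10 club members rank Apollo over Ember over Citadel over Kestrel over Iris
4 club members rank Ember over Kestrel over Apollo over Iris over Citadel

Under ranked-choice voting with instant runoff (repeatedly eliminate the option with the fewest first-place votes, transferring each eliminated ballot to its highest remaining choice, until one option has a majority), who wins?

Round 1: Citadel 19, Apollo 10, Kestrel 7, Ember 4, Iris 0. Iris has the fewest and is eliminated.
Round 2: Citadel 19, Apollo 10, Kestrel 7, Ember 4. Ember has the fewest and is eliminated.
Round 3: Citadel 19, Kestrel 11, Apollo 10. Apollo has the fewest and is eliminated.
Round 4: Citadel 29, Kestrel 11. Citadel has a majority.

Citadel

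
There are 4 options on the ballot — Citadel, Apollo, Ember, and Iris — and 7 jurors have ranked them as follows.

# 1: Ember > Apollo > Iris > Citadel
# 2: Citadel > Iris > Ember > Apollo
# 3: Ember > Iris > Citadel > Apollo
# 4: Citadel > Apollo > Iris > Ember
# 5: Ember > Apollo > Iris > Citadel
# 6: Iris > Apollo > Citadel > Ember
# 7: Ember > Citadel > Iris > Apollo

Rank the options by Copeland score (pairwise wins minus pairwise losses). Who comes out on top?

Pairwise results:
  Citadel vs Apollo: Citadel wins 4–3.
  Citadel vs Ember: Ember wins 4–3.
  Citadel vs Iris: Iris wins 4–3.
  Apollo vs Ember: Ember wins 5–2.
  Apollo vs Iris: Iris wins 4–3.
  Ember vs Iris: Ember wins 4–3.
Copeland scores (wins − losses):
  Citadel: 1 − 2 = -1
  Apollo: 0 − 3 = -3
  Ember: 3 − 0 = 3
  Iris: 2 − 1 = 1
Ember has the best Copeland score.

Ember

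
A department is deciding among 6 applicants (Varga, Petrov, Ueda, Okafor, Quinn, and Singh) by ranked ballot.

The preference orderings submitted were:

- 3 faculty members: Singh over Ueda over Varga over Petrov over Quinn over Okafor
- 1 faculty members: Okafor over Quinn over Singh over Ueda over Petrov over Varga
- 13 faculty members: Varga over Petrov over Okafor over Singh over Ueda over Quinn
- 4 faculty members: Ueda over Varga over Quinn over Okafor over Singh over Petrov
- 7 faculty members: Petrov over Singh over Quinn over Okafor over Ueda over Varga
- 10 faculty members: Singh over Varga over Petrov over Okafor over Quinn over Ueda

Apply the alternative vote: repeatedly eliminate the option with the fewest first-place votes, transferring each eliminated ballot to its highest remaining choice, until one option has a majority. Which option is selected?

Singh

Round 1: Varga 13, Singh 13, Petrov 7, Ueda 4, Okafor 1, Quinn 0. Quinn has the fewest and is eliminated.
Round 2: Varga 13, Singh 13, Petrov 7, Ueda 4, Okafor 1. Okafor has the fewest and is eliminated.
Round 3: Singh 14, Varga 13, Petrov 7, Ueda 4. Ueda has the fewest and is eliminated.
Round 4: Varga 17, Singh 14, Petrov 7. Petrov has the fewest and is eliminated.
Round 5: Singh 21, Varga 17. Singh has a majority.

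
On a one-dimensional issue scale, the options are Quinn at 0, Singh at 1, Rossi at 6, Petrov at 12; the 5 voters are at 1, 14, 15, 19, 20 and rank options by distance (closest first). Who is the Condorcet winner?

Petrov

With single-peaked preferences on a line, the Condorcet winner is the candidate closest to the median voter.
The median voter (position 15) is closest to Petrov at 12.
Check: Petrov vs Singh — voters closer to Petrov: 4 of 5.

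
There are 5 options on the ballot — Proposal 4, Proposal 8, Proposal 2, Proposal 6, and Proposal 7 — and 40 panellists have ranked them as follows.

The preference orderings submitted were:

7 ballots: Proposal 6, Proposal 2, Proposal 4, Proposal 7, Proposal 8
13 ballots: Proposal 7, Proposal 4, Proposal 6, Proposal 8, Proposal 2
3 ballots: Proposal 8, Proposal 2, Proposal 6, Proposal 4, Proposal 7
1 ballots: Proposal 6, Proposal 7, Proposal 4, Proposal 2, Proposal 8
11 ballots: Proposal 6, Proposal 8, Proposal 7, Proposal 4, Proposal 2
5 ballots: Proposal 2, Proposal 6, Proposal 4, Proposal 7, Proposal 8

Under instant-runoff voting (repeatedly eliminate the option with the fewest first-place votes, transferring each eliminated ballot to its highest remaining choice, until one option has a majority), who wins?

Proposal 6

Round 1: Proposal 6 19, Proposal 7 13, Proposal 2 5, Proposal 8 3, Proposal 4 0. Proposal 4 has the fewest and is eliminated.
Round 2: Proposal 6 19, Proposal 7 13, Proposal 2 5, Proposal 8 3. Proposal 8 has the fewest and is eliminated.
Round 3: Proposal 6 19, Proposal 7 13, Proposal 2 8. Proposal 2 has the fewest and is eliminated.
Round 4: Proposal 6 27, Proposal 7 13. Proposal 6 has a majority.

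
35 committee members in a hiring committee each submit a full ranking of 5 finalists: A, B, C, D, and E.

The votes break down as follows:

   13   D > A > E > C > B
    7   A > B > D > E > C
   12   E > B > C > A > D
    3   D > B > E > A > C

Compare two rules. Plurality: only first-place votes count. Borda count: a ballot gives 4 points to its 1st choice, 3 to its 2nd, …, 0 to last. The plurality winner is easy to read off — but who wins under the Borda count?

Plurality first-place counts: A 7, B 0, C 0, D 16, E 12 → D.
Borda totals: A 82, B 66, C 37, D 78, E 87 → E.

E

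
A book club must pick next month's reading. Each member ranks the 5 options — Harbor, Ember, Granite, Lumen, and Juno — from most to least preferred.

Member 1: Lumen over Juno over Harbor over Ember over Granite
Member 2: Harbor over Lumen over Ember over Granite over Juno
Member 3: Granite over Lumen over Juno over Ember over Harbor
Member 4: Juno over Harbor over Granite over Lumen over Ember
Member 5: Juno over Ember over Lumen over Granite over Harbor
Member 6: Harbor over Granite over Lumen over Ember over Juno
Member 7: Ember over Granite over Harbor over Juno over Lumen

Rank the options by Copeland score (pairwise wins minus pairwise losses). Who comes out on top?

Pairwise results:
  Harbor vs Ember: Harbor wins 4–3.
  Harbor vs Granite: Harbor wins 4–3.
  Harbor vs Lumen: Harbor wins 4–3.
  Harbor vs Juno: Juno wins 4–3.
  Ember vs Granite: Ember wins 4–3.
  Ember vs Lumen: Lumen wins 5–2.
  Ember vs Juno: Juno wins 4–3.
  Granite vs Lumen: Granite wins 4–3.
  Granite vs Juno: Granite wins 4–3.
  Lumen vs Juno: Lumen wins 4–3.
Copeland scores (wins − losses):
  Harbor: 3 − 1 = 2
  Ember: 1 − 3 = -2
  Granite: 2 − 2 = 0
  Lumen: 2 − 2 = 0
  Juno: 2 − 2 = 0
Harbor has the best Copeland score.

Harbor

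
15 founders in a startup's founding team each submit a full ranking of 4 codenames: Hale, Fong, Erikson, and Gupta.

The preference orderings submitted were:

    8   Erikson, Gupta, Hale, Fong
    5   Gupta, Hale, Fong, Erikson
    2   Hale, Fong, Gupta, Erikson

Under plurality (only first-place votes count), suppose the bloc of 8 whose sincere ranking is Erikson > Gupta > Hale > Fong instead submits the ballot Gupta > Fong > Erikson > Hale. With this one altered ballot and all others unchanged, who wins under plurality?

First-place totals with the altered ballot: Hale 2, Fong 0, Erikson 0, Gupta 13.
The switch changes the winner from Erikson to Gupta.

Gupta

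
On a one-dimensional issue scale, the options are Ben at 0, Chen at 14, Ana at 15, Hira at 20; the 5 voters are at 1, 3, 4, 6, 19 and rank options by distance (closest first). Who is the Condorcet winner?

With single-peaked preferences on a line, the Condorcet winner is the candidate closest to the median voter.
The median voter (position 4) is closest to Ben at 0.
Check: Ben vs Chen — voters closer to Ben: 4 of 5.

Ben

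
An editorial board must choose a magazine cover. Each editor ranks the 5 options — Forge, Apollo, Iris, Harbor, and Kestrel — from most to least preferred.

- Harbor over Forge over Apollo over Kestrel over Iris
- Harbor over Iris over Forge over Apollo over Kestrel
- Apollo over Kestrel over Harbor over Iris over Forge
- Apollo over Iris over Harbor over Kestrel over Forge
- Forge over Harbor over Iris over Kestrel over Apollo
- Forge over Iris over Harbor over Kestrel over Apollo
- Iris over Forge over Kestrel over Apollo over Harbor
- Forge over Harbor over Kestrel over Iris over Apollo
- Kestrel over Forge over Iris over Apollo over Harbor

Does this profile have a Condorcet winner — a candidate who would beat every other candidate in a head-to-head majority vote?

Head-to-head results (9 voters total):
Forge vs Apollo: Forge wins 7–2.
Forge vs Iris: Forge wins 5–4.
Forge vs Harbor: Forge wins 5–4.
Forge vs Kestrel: Forge wins 6–3.
Apollo vs Iris: Iris wins 6–3.
Apollo vs Harbor: Harbor wins 5–4.
Apollo vs Kestrel: Kestrel wins 5–4.
Iris vs Harbor: Harbor wins 5–4.
Iris vs Kestrel: Iris wins 5–4.
Harbor vs Kestrel: Harbor wins 6–3.
Forge beats each rival — Apollo (7–2), Iris (5–4), Harbor (5–4), Kestrel (6–3) — so Forge is the Condorcet winner.

Yes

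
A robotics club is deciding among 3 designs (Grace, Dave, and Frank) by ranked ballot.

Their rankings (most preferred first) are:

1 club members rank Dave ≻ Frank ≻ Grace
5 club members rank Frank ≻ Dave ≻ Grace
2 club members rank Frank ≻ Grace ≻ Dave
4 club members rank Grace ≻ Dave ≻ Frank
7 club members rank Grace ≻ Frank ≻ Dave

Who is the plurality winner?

First-place vote totals:
  Grace: 11
  Dave: 1
  Frank: 7
Grace has the most first-place votes.

Grace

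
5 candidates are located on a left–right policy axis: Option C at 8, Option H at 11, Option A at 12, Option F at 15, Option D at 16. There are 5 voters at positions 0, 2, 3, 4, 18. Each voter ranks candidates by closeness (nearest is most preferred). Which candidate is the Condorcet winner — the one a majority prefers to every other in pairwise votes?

Option C

With single-peaked preferences on a line, the Condorcet winner is the candidate closest to the median voter.
The median voter (position 3) is closest to Option C at 8.
Check: Option C vs Option D — voters closer to Option C: 4 of 5.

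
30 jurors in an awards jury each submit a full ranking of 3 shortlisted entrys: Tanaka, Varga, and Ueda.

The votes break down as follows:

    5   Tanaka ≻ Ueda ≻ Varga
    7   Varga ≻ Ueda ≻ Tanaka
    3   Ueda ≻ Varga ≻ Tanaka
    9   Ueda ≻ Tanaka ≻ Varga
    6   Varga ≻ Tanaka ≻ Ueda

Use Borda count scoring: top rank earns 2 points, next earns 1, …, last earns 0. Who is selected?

Borda scores:
  Tanaka: 5·2 + 7·0 + 3·0 + 9·1 + 6·1 = 25
  Varga: 5·0 + 7·2 + 3·1 + 9·0 + 6·2 = 29
  Ueda: 5·1 + 7·1 + 3·2 + 9·2 + 6·0 = 36
Ueda has the highest total.

Ueda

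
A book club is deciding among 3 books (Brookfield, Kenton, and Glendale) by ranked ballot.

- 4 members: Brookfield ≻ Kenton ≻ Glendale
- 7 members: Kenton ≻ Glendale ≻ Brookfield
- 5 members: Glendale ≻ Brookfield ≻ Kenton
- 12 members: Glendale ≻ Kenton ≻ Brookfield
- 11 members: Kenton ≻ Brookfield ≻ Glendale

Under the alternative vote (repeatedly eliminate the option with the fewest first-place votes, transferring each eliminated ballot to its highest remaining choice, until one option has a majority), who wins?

Kenton

Round 1: Kenton 18, Glendale 17, Brookfield 4. Brookfield has the fewest and is eliminated.
Round 2: Kenton 22, Glendale 17. Kenton has a majority.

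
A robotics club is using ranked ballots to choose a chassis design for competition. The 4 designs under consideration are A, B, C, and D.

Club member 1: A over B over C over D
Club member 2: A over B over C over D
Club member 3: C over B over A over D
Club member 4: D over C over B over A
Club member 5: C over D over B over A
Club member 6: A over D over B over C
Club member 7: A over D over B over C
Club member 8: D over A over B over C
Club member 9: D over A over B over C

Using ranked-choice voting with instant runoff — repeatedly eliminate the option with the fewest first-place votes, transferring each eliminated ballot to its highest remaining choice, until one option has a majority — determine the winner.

A

Round 1: A 4, D 3, C 2, B 0. B has the fewest and is eliminated.
Round 2: A 4, D 3, C 2. C has the fewest and is eliminated.
Round 3: A 5, D 4. A has a majority.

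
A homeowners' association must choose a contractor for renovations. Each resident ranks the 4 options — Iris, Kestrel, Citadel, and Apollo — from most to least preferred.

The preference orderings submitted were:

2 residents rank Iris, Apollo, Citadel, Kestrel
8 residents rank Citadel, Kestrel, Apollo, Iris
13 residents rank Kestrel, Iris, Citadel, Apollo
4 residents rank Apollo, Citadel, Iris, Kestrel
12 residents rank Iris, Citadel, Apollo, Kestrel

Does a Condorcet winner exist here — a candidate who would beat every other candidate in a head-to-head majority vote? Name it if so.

None — there is no Condorcet winner

Head-to-head results (39 voters total):
Iris vs Kestrel: Kestrel wins 21–18.
Iris vs Citadel: Iris wins 27–12.
Iris vs Apollo: Iris wins 27–12.
Kestrel vs Citadel: Citadel wins 26–13.
Kestrel vs Apollo: Kestrel wins 21–18.
Citadel vs Apollo: Citadel wins 33–6.
No candidate beats all others: Iris beats Citadel beats Kestrel beats Iris, a majority cycle.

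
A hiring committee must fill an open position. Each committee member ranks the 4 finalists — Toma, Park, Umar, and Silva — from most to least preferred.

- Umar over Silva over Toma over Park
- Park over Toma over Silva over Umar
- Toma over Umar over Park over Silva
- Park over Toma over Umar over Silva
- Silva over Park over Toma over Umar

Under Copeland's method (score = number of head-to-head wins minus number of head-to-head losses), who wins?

Park

Pairwise results:
  Toma vs Park: Park wins 3–2.
  Toma vs Umar: Toma wins 4–1.
  Toma vs Silva: Toma wins 3–2.
  Park vs Umar: Park wins 3–2.
  Park vs Silva: Park wins 3–2.
  Umar vs Silva: Umar wins 3–2.
Copeland scores (wins − losses):
  Toma: 2 − 1 = 1
  Park: 3 − 0 = 3
  Umar: 1 − 2 = -1
  Silva: 0 − 3 = -3
Park has the best Copeland score.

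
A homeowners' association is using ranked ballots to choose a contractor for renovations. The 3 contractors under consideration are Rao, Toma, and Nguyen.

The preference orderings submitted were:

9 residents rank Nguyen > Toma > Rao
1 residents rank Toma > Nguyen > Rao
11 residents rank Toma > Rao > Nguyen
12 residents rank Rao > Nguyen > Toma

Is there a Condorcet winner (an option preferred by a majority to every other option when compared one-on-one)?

No

Head-to-head results (33 voters total):
Rao vs Toma: Toma wins 21–12.
Rao vs Nguyen: Rao wins 23–10.
Toma vs Nguyen: Nguyen wins 21–12.
No candidate beats all others: Rao beats Nguyen beats Toma beats Rao, a majority cycle.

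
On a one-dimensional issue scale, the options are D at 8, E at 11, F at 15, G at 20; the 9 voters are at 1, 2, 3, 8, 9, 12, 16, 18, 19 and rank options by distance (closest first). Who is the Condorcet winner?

With single-peaked preferences on a line, the Condorcet winner is the candidate closest to the median voter.
The median voter (position 9) is closest to D at 8.
Check: D vs F — voters closer to D: 5 of 9.

D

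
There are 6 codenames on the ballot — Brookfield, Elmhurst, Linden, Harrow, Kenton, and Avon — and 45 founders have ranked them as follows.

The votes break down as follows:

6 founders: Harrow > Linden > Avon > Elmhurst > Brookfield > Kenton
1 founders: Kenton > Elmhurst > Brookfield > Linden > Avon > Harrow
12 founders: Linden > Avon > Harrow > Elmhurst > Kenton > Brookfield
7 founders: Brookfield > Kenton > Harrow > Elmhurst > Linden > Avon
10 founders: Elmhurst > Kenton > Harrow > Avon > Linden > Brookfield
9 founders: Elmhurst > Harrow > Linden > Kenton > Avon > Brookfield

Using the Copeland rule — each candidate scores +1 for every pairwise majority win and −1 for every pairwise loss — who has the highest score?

Pairwise results:
  Brookfield vs Elmhurst: Elmhurst wins 38–7.
  Brookfield vs Linden: Linden wins 37–8.
  Brookfield vs Harrow: Harrow wins 37–8.
  Brookfield vs Kenton: Kenton wins 32–13.
  Brookfield vs Avon: Avon wins 37–8.
  Elmhurst vs Linden: Elmhurst wins 27–18.
  Elmhurst vs Harrow: Harrow wins 25–20.
  Elmhurst vs Kenton: Elmhurst wins 37–8.
  Elmhurst vs Avon: Elmhurst wins 27–18.
  Linden vs Harrow: Harrow wins 32–13.
  Linden vs Kenton: Linden wins 27–18.
  Linden vs Avon: Linden wins 35–10.
  Harrow vs Kenton: Harrow wins 27–18.
  Harrow vs Avon: Harrow wins 32–13.
  Kenton vs Avon: Kenton wins 27–18.
Copeland scores (wins − losses):
  Brookfield: 0 − 5 = -5
  Elmhurst: 4 − 1 = 3
  Linden: 3 − 2 = 1
  Harrow: 5 − 0 = 5
  Kenton: 2 − 3 = -1
  Avon: 1 − 4 = -3
Harrow has the best Copeland score.

Harrow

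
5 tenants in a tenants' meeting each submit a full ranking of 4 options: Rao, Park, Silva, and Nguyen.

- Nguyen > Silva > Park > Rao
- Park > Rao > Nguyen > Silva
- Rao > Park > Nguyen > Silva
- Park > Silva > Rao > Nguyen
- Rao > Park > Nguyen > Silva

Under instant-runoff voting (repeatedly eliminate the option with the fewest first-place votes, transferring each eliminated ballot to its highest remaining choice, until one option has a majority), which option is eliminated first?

Silva

Round 1: Rao 2, Park 2, Nguyen 1, Silva 0. Silva has the fewest and is eliminated.
Round 2: Rao 2, Park 2, Nguyen 1. Nguyen has the fewest and is eliminated.
Round 3: Park 3, Rao 2. Park has a majority.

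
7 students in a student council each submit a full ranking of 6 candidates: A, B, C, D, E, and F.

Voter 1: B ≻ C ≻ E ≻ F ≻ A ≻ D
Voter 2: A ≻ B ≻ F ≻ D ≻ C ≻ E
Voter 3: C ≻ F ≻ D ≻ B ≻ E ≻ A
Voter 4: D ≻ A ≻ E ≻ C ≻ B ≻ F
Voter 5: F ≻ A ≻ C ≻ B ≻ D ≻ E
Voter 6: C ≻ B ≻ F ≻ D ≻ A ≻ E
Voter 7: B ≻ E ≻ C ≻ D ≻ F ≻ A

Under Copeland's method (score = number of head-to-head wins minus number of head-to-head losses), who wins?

C

Pairwise results:
  A vs B: B wins 4–3.
  A vs C: C wins 4–3.
  A vs D: D wins 4–3.
  A vs E: A wins 4–3.
  A vs F: F wins 5–2.
  B vs C: C wins 4–3.
  B vs D: B wins 5–2.
  B vs E: B wins 6–1.
  B vs F: B wins 5–2.
  C vs D: C wins 5–2.
  C vs E: C wins 5–2.
  C vs F: C wins 5–2.
  D vs E: D wins 5–2.
  D vs F: F wins 5–2.
  E vs F: F wins 4–3.
Copeland scores (wins − losses):
  A: 1 − 4 = -3
  B: 4 − 1 = 3
  C: 5 − 0 = 5
  D: 2 − 3 = -1
  E: 0 − 5 = -5
  F: 3 − 2 = 1
C has the best Copeland score.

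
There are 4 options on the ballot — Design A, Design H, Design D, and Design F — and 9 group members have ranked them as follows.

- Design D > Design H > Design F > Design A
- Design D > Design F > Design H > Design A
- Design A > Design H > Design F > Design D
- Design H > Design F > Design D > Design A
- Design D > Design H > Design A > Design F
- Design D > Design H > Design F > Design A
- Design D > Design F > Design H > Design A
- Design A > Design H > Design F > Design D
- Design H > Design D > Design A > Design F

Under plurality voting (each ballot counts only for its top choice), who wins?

Design D

First-place vote totals:
  Design A: 2
  Design H: 2
  Design D: 5
  Design F: 0
Design D has the most first-place votes.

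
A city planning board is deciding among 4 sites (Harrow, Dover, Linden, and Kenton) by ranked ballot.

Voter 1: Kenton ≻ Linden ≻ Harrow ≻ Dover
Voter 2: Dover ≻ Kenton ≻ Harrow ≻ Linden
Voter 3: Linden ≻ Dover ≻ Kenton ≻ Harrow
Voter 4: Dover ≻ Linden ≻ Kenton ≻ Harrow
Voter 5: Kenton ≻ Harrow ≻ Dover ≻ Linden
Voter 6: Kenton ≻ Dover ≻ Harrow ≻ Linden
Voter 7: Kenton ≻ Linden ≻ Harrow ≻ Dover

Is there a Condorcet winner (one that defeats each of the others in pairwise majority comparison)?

Head-to-head results (7 voters total):
Harrow vs Dover: Dover wins 4–3.
Harrow vs Linden: Linden wins 4–3.
Harrow vs Kenton: Kenton wins 7–0.
Dover vs Linden: Dover wins 4–3.
Dover vs Kenton: Kenton wins 4–3.
Linden vs Kenton: Kenton wins 5–2.
Kenton beats each rival — Harrow (7–0), Dover (4–3), Linden (5–2) — so Kenton is the Condorcet winner.

Yes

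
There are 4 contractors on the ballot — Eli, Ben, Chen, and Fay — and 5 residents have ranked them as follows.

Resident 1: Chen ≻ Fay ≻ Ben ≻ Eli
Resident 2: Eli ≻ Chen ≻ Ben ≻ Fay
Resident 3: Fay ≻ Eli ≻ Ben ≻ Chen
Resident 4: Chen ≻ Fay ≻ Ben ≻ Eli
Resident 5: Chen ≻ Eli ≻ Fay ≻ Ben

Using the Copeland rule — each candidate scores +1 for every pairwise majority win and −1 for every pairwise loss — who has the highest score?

Chen

Pairwise results:
  Eli vs Ben: Eli wins 3–2.
  Eli vs Chen: Chen wins 3–2.
  Eli vs Fay: Fay wins 3–2.
  Ben vs Chen: Chen wins 4–1.
  Ben vs Fay: Fay wins 4–1.
  Chen vs Fay: Chen wins 4–1.
Copeland scores (wins − losses):
  Eli: 1 − 2 = -1
  Ben: 0 − 3 = -3
  Chen: 3 − 0 = 3
  Fay: 2 − 1 = 1
Chen has the best Copeland score.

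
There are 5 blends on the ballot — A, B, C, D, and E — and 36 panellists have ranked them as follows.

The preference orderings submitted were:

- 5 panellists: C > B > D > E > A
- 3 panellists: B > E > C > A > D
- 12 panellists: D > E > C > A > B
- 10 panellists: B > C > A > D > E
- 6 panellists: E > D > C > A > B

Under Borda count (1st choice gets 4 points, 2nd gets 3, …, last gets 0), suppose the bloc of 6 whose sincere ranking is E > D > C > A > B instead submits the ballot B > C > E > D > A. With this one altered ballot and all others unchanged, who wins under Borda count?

C

Borda totals with the altered ballot: A 35, B 91, C 98, D 74, E 62.
The winner is unchanged: still C.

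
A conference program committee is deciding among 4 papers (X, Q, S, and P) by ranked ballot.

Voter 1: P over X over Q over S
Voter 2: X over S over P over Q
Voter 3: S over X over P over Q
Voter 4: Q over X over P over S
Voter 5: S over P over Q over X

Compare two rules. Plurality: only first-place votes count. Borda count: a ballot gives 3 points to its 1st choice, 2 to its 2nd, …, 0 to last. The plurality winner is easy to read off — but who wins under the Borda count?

Plurality first-place counts: X 1, Q 1, S 2, P 1 → S.
Borda totals: X 9, Q 5, S 8, P 8 → X.

X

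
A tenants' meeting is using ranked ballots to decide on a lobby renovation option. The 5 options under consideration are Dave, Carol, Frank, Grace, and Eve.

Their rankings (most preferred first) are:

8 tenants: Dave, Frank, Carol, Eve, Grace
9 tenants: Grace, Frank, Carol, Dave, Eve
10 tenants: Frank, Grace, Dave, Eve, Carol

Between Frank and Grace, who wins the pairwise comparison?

Frank

Ballots ranking Frank above Grace: 8+10 = 18.
Ballots ranking Grace above Frank: 9.
Frank wins the head-to-head, 18–9.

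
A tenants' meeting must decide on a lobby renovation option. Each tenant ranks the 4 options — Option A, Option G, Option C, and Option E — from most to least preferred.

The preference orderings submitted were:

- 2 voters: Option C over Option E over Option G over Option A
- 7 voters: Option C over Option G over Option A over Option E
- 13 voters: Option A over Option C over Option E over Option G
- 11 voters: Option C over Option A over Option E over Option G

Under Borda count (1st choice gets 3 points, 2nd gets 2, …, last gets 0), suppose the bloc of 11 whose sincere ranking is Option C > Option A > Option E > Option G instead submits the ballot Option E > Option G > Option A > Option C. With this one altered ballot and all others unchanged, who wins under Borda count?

Borda totals with the altered ballot: Option A 57, Option G 38, Option C 53, Option E 50.
The switch changes the winner from Option C to Option A.

Option A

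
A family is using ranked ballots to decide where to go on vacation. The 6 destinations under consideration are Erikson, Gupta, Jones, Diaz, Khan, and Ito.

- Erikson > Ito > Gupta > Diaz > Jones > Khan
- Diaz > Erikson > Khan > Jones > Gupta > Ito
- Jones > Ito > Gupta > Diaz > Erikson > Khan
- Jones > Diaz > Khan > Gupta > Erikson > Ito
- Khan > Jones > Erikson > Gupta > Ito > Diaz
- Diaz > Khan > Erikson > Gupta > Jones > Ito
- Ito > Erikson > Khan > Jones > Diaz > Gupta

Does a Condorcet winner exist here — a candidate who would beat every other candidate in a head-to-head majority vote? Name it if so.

Head-to-head results (7 voters total):
Erikson vs Gupta: Erikson wins 5–2.
Erikson vs Jones: Erikson wins 4–3.
Erikson vs Diaz: Diaz wins 4–3.
Erikson vs Khan: Erikson wins 4–3.
Erikson vs Ito: Erikson wins 5–2.
Gupta vs Jones: Jones wins 5–2.
Gupta vs Diaz: Diaz wins 4–3.
Gupta vs Khan: Khan wins 5–2.
Gupta vs Ito: Gupta wins 4–3.
Jones vs Diaz: Jones wins 4–3.
Jones vs Khan: Khan wins 4–3.
Jones vs Ito: Jones wins 5–2.
Diaz vs Khan: Diaz wins 5–2.
Diaz vs Ito: Ito wins 4–3.
Khan vs Ito: Khan wins 4–3.
No candidate beats all others: Erikson beats Jones beats Diaz beats Erikson, a majority cycle.

No Condorcet winner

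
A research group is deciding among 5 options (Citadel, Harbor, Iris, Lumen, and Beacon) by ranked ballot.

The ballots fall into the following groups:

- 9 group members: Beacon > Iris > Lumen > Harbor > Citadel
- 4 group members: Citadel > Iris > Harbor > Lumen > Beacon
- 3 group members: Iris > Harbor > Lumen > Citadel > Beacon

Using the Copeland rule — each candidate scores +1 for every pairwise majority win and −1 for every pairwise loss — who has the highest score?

Pairwise results:
  Citadel vs Harbor: Harbor wins 12–4.
  Citadel vs Iris: Iris wins 12–4.
  Citadel vs Lumen: Lumen wins 12–4.
  Citadel vs Beacon: Beacon wins 9–7.
  Harbor vs Iris: Iris wins 16–0.
  Harbor vs Lumen: Lumen wins 9–7.
  Harbor vs Beacon: Beacon wins 9–7.
  Iris vs Lumen: Iris wins 16–0.
  Iris vs Beacon: Beacon wins 9–7.
  Lumen vs Beacon: Beacon wins 9–7.
Copeland scores (wins − losses):
  Citadel: 0 − 4 = -4
  Harbor: 1 − 3 = -2
  Iris: 3 − 1 = 2
  Lumen: 2 − 2 = 0
  Beacon: 4 − 0 = 4
Beacon has the best Copeland score.

Beacon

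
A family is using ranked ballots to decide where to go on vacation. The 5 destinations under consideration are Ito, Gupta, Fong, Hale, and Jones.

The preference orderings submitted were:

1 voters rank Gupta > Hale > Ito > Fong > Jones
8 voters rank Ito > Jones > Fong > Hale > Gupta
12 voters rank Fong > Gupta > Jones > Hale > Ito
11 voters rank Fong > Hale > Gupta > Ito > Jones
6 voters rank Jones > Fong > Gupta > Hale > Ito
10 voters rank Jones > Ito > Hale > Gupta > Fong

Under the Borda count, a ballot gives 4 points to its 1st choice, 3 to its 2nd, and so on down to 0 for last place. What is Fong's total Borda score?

127

Borda scores:
  Ito: 2 + 8·4 + 12·0 + 11·1 + 6·0 + 10·3 = 75
  Gupta: 4 + 8·0 + 12·3 + 11·2 + 6·2 + 10·1 = 84
  Fong: 1 + 8·2 + 12·4 + 11·4 + 6·3 + 10·0 = 127
  Hale: 3 + 8·1 + 12·1 + 11·3 + 6·1 + 10·2 = 82
  Jones: 0 + 8·3 + 12·2 + 11·0 + 6·4 + 10·4 = 112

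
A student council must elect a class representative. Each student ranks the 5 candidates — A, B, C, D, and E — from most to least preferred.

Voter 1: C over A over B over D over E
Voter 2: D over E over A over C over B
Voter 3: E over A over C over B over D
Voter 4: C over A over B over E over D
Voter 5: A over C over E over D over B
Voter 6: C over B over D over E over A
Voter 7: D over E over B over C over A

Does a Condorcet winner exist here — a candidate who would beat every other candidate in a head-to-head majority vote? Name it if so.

Head-to-head results (7 voters total):
A vs B: A wins 5–2.
A vs C: C wins 4–3.
A vs D: A wins 4–3.
A vs E: E wins 4–3.
B vs C: C wins 6–1.
B vs D: B wins 4–3.
B vs E: E wins 4–3.
C vs D: C wins 5–2.
C vs E: C wins 4–3.
D vs E: D wins 4–3.
C beats each rival — A (4–3), B (6–1), D (5–2), E (4–3) — so C is the Condorcet winner.

C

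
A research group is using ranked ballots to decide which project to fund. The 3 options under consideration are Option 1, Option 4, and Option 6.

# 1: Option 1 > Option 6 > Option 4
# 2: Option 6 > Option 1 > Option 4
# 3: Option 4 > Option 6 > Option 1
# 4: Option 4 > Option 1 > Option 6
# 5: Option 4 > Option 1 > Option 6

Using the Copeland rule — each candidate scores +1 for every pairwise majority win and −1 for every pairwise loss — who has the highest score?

Pairwise results:
  Option 1 vs Option 4: Option 4 wins 3–2.
  Option 1 vs Option 6: Option 1 wins 3–2.
  Option 4 vs Option 6: Option 4 wins 3–2.
Copeland scores (wins − losses):
  Option 1: 1 − 1 = 0
  Option 4: 2 − 0 = 2
  Option 6: 0 − 2 = -2
Option 4 has the best Copeland score.

Option 4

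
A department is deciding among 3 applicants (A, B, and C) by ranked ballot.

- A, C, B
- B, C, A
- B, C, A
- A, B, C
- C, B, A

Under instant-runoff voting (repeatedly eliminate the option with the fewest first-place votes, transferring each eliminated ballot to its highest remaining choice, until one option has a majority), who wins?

Round 1: A 2, B 2, C 1. C has the fewest and is eliminated.
Round 2: B 3, A 2. B has a majority.

B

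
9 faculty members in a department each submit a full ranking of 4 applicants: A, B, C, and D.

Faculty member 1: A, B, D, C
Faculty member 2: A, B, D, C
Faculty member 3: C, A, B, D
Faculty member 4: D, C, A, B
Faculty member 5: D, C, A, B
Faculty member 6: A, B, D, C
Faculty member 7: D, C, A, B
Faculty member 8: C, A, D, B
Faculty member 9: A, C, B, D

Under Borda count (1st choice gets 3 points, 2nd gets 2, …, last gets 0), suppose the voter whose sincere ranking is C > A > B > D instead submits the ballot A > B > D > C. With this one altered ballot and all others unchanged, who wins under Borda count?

Borda totals with the altered ballot: A 20, B 9, C 11, D 14.
The winner is unchanged: still A.

A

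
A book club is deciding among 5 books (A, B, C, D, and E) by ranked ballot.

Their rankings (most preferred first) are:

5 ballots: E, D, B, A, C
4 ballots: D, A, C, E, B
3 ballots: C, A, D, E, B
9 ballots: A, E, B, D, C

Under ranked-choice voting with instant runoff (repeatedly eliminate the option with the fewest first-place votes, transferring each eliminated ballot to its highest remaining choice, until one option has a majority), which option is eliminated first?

Round 1: A 9, E 5, D 4, C 3, B 0. B has the fewest and is eliminated.
Round 2: A 9, E 5, D 4, C 3. C has the fewest and is eliminated.
Round 3: A 12, E 5, D 4. A has a majority.

B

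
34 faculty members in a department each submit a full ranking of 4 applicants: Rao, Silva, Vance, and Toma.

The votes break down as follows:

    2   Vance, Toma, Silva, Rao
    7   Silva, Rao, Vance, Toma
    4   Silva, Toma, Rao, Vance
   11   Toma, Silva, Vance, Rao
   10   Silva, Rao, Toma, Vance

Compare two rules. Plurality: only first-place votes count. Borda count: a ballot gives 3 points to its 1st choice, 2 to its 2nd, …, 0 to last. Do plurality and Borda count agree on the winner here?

Plurality first-place counts: Rao 0, Silva 21, Vance 2, Toma 11 → Silva.
Borda totals: Rao 38, Silva 87, Vance 24, Toma 55 → Silva.
The two rules agree on Silva.

Yes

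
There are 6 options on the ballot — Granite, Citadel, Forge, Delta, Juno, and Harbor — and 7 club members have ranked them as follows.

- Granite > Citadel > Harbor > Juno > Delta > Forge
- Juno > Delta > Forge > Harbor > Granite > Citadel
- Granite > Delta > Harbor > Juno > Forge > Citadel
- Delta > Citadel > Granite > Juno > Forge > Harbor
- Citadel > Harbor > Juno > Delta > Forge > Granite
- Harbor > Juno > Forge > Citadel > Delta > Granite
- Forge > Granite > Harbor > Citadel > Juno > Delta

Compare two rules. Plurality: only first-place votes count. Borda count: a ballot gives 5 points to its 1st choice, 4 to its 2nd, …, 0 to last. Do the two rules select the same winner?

Plurality first-place counts: Granite 2, Citadel 1, Forge 1, Delta 1, Juno 1, Harbor 1 → Granite.
Borda totals: Granite 18, Citadel 17, Forge 14, Delta 17, Juno 19, Harbor 20 → Harbor.
The two rules disagree: plurality picks Granite, Borda picks Harbor.

No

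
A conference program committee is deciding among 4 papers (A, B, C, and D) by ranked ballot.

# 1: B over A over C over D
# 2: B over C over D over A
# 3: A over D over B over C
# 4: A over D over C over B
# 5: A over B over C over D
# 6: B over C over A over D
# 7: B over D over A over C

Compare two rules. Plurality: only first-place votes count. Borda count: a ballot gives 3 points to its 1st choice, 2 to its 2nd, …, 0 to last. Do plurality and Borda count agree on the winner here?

Plurality first-place counts: A 3, B 4, C 0, D 0 → B.
Borda totals: A 13, B 15, C 7, D 7 → B.
The two rules agree on B.

Yes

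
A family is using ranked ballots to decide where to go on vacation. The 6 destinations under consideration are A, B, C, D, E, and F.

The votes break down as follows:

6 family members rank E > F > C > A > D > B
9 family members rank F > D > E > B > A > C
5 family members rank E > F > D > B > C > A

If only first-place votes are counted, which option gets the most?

E

First-place vote totals:
  A: 0
  B: 0
  C: 0
  D: 0
  E: 11
  F: 9
E has the most first-place votes.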